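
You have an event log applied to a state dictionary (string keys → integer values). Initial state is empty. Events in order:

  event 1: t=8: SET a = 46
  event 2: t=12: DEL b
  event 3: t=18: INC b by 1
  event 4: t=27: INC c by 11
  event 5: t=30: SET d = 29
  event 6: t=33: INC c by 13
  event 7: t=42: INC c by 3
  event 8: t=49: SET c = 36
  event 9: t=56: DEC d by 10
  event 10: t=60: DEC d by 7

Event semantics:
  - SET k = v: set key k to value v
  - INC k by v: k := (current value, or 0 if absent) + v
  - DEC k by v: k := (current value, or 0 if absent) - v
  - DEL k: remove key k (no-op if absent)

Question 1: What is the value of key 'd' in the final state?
Track key 'd' through all 10 events:
  event 1 (t=8: SET a = 46): d unchanged
  event 2 (t=12: DEL b): d unchanged
  event 3 (t=18: INC b by 1): d unchanged
  event 4 (t=27: INC c by 11): d unchanged
  event 5 (t=30: SET d = 29): d (absent) -> 29
  event 6 (t=33: INC c by 13): d unchanged
  event 7 (t=42: INC c by 3): d unchanged
  event 8 (t=49: SET c = 36): d unchanged
  event 9 (t=56: DEC d by 10): d 29 -> 19
  event 10 (t=60: DEC d by 7): d 19 -> 12
Final: d = 12

Answer: 12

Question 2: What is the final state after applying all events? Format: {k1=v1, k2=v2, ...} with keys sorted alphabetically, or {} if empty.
Answer: {a=46, b=1, c=36, d=12}

Derivation:
  after event 1 (t=8: SET a = 46): {a=46}
  after event 2 (t=12: DEL b): {a=46}
  after event 3 (t=18: INC b by 1): {a=46, b=1}
  after event 4 (t=27: INC c by 11): {a=46, b=1, c=11}
  after event 5 (t=30: SET d = 29): {a=46, b=1, c=11, d=29}
  after event 6 (t=33: INC c by 13): {a=46, b=1, c=24, d=29}
  after event 7 (t=42: INC c by 3): {a=46, b=1, c=27, d=29}
  after event 8 (t=49: SET c = 36): {a=46, b=1, c=36, d=29}
  after event 9 (t=56: DEC d by 10): {a=46, b=1, c=36, d=19}
  after event 10 (t=60: DEC d by 7): {a=46, b=1, c=36, d=12}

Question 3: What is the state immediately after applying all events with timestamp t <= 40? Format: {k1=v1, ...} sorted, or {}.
Apply events with t <= 40 (6 events):
  after event 1 (t=8: SET a = 46): {a=46}
  after event 2 (t=12: DEL b): {a=46}
  after event 3 (t=18: INC b by 1): {a=46, b=1}
  after event 4 (t=27: INC c by 11): {a=46, b=1, c=11}
  after event 5 (t=30: SET d = 29): {a=46, b=1, c=11, d=29}
  after event 6 (t=33: INC c by 13): {a=46, b=1, c=24, d=29}

Answer: {a=46, b=1, c=24, d=29}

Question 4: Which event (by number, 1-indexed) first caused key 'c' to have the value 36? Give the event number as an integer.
Answer: 8

Derivation:
Looking for first event where c becomes 36:
  event 4: c = 11
  event 5: c = 11
  event 6: c = 24
  event 7: c = 27
  event 8: c 27 -> 36  <-- first match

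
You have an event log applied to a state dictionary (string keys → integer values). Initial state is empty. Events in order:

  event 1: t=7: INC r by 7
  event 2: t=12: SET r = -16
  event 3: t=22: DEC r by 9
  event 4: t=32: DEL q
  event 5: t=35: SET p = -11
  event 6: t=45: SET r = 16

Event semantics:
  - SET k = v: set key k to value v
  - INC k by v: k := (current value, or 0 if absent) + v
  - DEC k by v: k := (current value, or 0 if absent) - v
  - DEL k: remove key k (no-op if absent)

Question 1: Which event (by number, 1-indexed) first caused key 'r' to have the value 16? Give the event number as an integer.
Looking for first event where r becomes 16:
  event 1: r = 7
  event 2: r = -16
  event 3: r = -25
  event 4: r = -25
  event 5: r = -25
  event 6: r -25 -> 16  <-- first match

Answer: 6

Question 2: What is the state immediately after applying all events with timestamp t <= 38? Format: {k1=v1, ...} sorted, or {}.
Apply events with t <= 38 (5 events):
  after event 1 (t=7: INC r by 7): {r=7}
  after event 2 (t=12: SET r = -16): {r=-16}
  after event 3 (t=22: DEC r by 9): {r=-25}
  after event 4 (t=32: DEL q): {r=-25}
  after event 5 (t=35: SET p = -11): {p=-11, r=-25}

Answer: {p=-11, r=-25}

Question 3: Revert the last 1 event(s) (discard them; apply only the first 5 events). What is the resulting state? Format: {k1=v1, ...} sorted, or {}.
Answer: {p=-11, r=-25}

Derivation:
Keep first 5 events (discard last 1):
  after event 1 (t=7: INC r by 7): {r=7}
  after event 2 (t=12: SET r = -16): {r=-16}
  after event 3 (t=22: DEC r by 9): {r=-25}
  after event 4 (t=32: DEL q): {r=-25}
  after event 5 (t=35: SET p = -11): {p=-11, r=-25}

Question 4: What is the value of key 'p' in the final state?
Answer: -11

Derivation:
Track key 'p' through all 6 events:
  event 1 (t=7: INC r by 7): p unchanged
  event 2 (t=12: SET r = -16): p unchanged
  event 3 (t=22: DEC r by 9): p unchanged
  event 4 (t=32: DEL q): p unchanged
  event 5 (t=35: SET p = -11): p (absent) -> -11
  event 6 (t=45: SET r = 16): p unchanged
Final: p = -11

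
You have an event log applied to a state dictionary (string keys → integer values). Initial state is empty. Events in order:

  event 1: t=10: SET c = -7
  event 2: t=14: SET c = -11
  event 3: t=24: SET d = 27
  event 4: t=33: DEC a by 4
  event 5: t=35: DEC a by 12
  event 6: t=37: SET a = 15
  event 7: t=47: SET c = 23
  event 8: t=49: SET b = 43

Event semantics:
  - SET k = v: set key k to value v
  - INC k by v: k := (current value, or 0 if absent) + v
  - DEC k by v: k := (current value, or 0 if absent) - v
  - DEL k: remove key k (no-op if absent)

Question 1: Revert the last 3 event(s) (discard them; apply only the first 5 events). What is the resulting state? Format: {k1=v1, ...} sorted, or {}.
Answer: {a=-16, c=-11, d=27}

Derivation:
Keep first 5 events (discard last 3):
  after event 1 (t=10: SET c = -7): {c=-7}
  after event 2 (t=14: SET c = -11): {c=-11}
  after event 3 (t=24: SET d = 27): {c=-11, d=27}
  after event 4 (t=33: DEC a by 4): {a=-4, c=-11, d=27}
  after event 5 (t=35: DEC a by 12): {a=-16, c=-11, d=27}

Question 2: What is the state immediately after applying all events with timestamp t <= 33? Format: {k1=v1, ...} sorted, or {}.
Apply events with t <= 33 (4 events):
  after event 1 (t=10: SET c = -7): {c=-7}
  after event 2 (t=14: SET c = -11): {c=-11}
  after event 3 (t=24: SET d = 27): {c=-11, d=27}
  after event 4 (t=33: DEC a by 4): {a=-4, c=-11, d=27}

Answer: {a=-4, c=-11, d=27}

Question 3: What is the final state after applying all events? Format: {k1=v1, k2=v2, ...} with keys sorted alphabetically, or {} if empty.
Answer: {a=15, b=43, c=23, d=27}

Derivation:
  after event 1 (t=10: SET c = -7): {c=-7}
  after event 2 (t=14: SET c = -11): {c=-11}
  after event 3 (t=24: SET d = 27): {c=-11, d=27}
  after event 4 (t=33: DEC a by 4): {a=-4, c=-11, d=27}
  after event 5 (t=35: DEC a by 12): {a=-16, c=-11, d=27}
  after event 6 (t=37: SET a = 15): {a=15, c=-11, d=27}
  after event 7 (t=47: SET c = 23): {a=15, c=23, d=27}
  after event 8 (t=49: SET b = 43): {a=15, b=43, c=23, d=27}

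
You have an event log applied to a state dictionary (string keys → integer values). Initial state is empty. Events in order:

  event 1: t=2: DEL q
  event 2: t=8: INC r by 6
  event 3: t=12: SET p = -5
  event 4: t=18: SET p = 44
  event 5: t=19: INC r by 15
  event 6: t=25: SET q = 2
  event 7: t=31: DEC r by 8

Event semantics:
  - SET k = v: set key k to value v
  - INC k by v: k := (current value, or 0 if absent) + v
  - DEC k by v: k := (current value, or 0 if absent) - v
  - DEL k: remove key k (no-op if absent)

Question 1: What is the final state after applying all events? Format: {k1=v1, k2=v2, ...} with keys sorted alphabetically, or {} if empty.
  after event 1 (t=2: DEL q): {}
  after event 2 (t=8: INC r by 6): {r=6}
  after event 3 (t=12: SET p = -5): {p=-5, r=6}
  after event 4 (t=18: SET p = 44): {p=44, r=6}
  after event 5 (t=19: INC r by 15): {p=44, r=21}
  after event 6 (t=25: SET q = 2): {p=44, q=2, r=21}
  after event 7 (t=31: DEC r by 8): {p=44, q=2, r=13}

Answer: {p=44, q=2, r=13}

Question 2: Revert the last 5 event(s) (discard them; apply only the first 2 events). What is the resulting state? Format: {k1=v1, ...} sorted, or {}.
Keep first 2 events (discard last 5):
  after event 1 (t=2: DEL q): {}
  after event 2 (t=8: INC r by 6): {r=6}

Answer: {r=6}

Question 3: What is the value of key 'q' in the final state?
Track key 'q' through all 7 events:
  event 1 (t=2: DEL q): q (absent) -> (absent)
  event 2 (t=8: INC r by 6): q unchanged
  event 3 (t=12: SET p = -5): q unchanged
  event 4 (t=18: SET p = 44): q unchanged
  event 5 (t=19: INC r by 15): q unchanged
  event 6 (t=25: SET q = 2): q (absent) -> 2
  event 7 (t=31: DEC r by 8): q unchanged
Final: q = 2

Answer: 2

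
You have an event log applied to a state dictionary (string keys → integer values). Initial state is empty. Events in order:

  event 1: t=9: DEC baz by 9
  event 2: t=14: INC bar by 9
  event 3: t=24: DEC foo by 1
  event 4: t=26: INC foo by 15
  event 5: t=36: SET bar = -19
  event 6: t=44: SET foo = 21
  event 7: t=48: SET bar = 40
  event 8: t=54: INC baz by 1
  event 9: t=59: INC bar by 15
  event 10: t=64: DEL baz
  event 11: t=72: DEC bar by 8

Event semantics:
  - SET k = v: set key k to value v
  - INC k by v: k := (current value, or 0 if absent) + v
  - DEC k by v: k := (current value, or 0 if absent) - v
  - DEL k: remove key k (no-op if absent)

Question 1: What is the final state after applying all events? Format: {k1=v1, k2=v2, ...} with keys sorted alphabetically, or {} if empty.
Answer: {bar=47, foo=21}

Derivation:
  after event 1 (t=9: DEC baz by 9): {baz=-9}
  after event 2 (t=14: INC bar by 9): {bar=9, baz=-9}
  after event 3 (t=24: DEC foo by 1): {bar=9, baz=-9, foo=-1}
  after event 4 (t=26: INC foo by 15): {bar=9, baz=-9, foo=14}
  after event 5 (t=36: SET bar = -19): {bar=-19, baz=-9, foo=14}
  after event 6 (t=44: SET foo = 21): {bar=-19, baz=-9, foo=21}
  after event 7 (t=48: SET bar = 40): {bar=40, baz=-9, foo=21}
  after event 8 (t=54: INC baz by 1): {bar=40, baz=-8, foo=21}
  after event 9 (t=59: INC bar by 15): {bar=55, baz=-8, foo=21}
  after event 10 (t=64: DEL baz): {bar=55, foo=21}
  after event 11 (t=72: DEC bar by 8): {bar=47, foo=21}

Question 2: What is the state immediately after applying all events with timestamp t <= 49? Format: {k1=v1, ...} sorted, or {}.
Answer: {bar=40, baz=-9, foo=21}

Derivation:
Apply events with t <= 49 (7 events):
  after event 1 (t=9: DEC baz by 9): {baz=-9}
  after event 2 (t=14: INC bar by 9): {bar=9, baz=-9}
  after event 3 (t=24: DEC foo by 1): {bar=9, baz=-9, foo=-1}
  after event 4 (t=26: INC foo by 15): {bar=9, baz=-9, foo=14}
  after event 5 (t=36: SET bar = -19): {bar=-19, baz=-9, foo=14}
  after event 6 (t=44: SET foo = 21): {bar=-19, baz=-9, foo=21}
  after event 7 (t=48: SET bar = 40): {bar=40, baz=-9, foo=21}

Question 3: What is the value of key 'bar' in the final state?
Track key 'bar' through all 11 events:
  event 1 (t=9: DEC baz by 9): bar unchanged
  event 2 (t=14: INC bar by 9): bar (absent) -> 9
  event 3 (t=24: DEC foo by 1): bar unchanged
  event 4 (t=26: INC foo by 15): bar unchanged
  event 5 (t=36: SET bar = -19): bar 9 -> -19
  event 6 (t=44: SET foo = 21): bar unchanged
  event 7 (t=48: SET bar = 40): bar -19 -> 40
  event 8 (t=54: INC baz by 1): bar unchanged
  event 9 (t=59: INC bar by 15): bar 40 -> 55
  event 10 (t=64: DEL baz): bar unchanged
  event 11 (t=72: DEC bar by 8): bar 55 -> 47
Final: bar = 47

Answer: 47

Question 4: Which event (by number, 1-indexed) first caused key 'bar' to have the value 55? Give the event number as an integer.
Answer: 9

Derivation:
Looking for first event where bar becomes 55:
  event 2: bar = 9
  event 3: bar = 9
  event 4: bar = 9
  event 5: bar = -19
  event 6: bar = -19
  event 7: bar = 40
  event 8: bar = 40
  event 9: bar 40 -> 55  <-- first match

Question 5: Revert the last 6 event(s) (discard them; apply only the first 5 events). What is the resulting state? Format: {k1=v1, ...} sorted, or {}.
Keep first 5 events (discard last 6):
  after event 1 (t=9: DEC baz by 9): {baz=-9}
  after event 2 (t=14: INC bar by 9): {bar=9, baz=-9}
  after event 3 (t=24: DEC foo by 1): {bar=9, baz=-9, foo=-1}
  after event 4 (t=26: INC foo by 15): {bar=9, baz=-9, foo=14}
  after event 5 (t=36: SET bar = -19): {bar=-19, baz=-9, foo=14}

Answer: {bar=-19, baz=-9, foo=14}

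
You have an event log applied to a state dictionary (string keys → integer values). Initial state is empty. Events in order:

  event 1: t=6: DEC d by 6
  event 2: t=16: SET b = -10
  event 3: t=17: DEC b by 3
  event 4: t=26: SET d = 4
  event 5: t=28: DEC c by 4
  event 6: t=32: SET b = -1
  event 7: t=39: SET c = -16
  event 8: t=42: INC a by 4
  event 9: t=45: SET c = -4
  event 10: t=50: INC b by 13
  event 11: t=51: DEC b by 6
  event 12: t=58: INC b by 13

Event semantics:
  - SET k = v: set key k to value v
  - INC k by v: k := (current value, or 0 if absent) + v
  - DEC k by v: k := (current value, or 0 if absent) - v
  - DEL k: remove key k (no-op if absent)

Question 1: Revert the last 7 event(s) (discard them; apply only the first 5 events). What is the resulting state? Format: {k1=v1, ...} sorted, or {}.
Keep first 5 events (discard last 7):
  after event 1 (t=6: DEC d by 6): {d=-6}
  after event 2 (t=16: SET b = -10): {b=-10, d=-6}
  after event 3 (t=17: DEC b by 3): {b=-13, d=-6}
  after event 4 (t=26: SET d = 4): {b=-13, d=4}
  after event 5 (t=28: DEC c by 4): {b=-13, c=-4, d=4}

Answer: {b=-13, c=-4, d=4}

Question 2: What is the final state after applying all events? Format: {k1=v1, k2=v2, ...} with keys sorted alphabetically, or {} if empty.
Answer: {a=4, b=19, c=-4, d=4}

Derivation:
  after event 1 (t=6: DEC d by 6): {d=-6}
  after event 2 (t=16: SET b = -10): {b=-10, d=-6}
  after event 3 (t=17: DEC b by 3): {b=-13, d=-6}
  after event 4 (t=26: SET d = 4): {b=-13, d=4}
  after event 5 (t=28: DEC c by 4): {b=-13, c=-4, d=4}
  after event 6 (t=32: SET b = -1): {b=-1, c=-4, d=4}
  after event 7 (t=39: SET c = -16): {b=-1, c=-16, d=4}
  after event 8 (t=42: INC a by 4): {a=4, b=-1, c=-16, d=4}
  after event 9 (t=45: SET c = -4): {a=4, b=-1, c=-4, d=4}
  after event 10 (t=50: INC b by 13): {a=4, b=12, c=-4, d=4}
  after event 11 (t=51: DEC b by 6): {a=4, b=6, c=-4, d=4}
  after event 12 (t=58: INC b by 13): {a=4, b=19, c=-4, d=4}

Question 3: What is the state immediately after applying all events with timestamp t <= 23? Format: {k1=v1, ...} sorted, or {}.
Answer: {b=-13, d=-6}

Derivation:
Apply events with t <= 23 (3 events):
  after event 1 (t=6: DEC d by 6): {d=-6}
  after event 2 (t=16: SET b = -10): {b=-10, d=-6}
  after event 3 (t=17: DEC b by 3): {b=-13, d=-6}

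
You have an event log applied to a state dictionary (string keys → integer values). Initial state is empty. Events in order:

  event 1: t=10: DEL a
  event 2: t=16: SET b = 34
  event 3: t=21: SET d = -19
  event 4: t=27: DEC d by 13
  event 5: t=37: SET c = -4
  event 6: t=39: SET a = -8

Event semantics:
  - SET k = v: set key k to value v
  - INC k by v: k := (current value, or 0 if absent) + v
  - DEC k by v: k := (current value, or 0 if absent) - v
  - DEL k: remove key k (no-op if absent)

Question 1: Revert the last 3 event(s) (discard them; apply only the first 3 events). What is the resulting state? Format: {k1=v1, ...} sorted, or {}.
Keep first 3 events (discard last 3):
  after event 1 (t=10: DEL a): {}
  after event 2 (t=16: SET b = 34): {b=34}
  after event 3 (t=21: SET d = -19): {b=34, d=-19}

Answer: {b=34, d=-19}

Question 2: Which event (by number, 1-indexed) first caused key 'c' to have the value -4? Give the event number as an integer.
Looking for first event where c becomes -4:
  event 5: c (absent) -> -4  <-- first match

Answer: 5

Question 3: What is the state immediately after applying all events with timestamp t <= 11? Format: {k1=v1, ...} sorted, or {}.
Answer: {}

Derivation:
Apply events with t <= 11 (1 events):
  after event 1 (t=10: DEL a): {}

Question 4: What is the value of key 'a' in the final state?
Track key 'a' through all 6 events:
  event 1 (t=10: DEL a): a (absent) -> (absent)
  event 2 (t=16: SET b = 34): a unchanged
  event 3 (t=21: SET d = -19): a unchanged
  event 4 (t=27: DEC d by 13): a unchanged
  event 5 (t=37: SET c = -4): a unchanged
  event 6 (t=39: SET a = -8): a (absent) -> -8
Final: a = -8

Answer: -8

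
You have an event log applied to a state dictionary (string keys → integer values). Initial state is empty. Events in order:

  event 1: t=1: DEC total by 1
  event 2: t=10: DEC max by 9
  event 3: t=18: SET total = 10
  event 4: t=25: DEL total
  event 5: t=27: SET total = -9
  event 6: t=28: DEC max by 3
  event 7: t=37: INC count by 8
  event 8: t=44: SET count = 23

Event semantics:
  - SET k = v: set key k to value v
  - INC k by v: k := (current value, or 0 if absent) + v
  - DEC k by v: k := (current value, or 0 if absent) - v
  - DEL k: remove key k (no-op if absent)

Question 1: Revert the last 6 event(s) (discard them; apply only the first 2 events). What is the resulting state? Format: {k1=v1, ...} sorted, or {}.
Answer: {max=-9, total=-1}

Derivation:
Keep first 2 events (discard last 6):
  after event 1 (t=1: DEC total by 1): {total=-1}
  after event 2 (t=10: DEC max by 9): {max=-9, total=-1}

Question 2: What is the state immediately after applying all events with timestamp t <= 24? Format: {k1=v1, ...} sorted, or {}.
Answer: {max=-9, total=10}

Derivation:
Apply events with t <= 24 (3 events):
  after event 1 (t=1: DEC total by 1): {total=-1}
  after event 2 (t=10: DEC max by 9): {max=-9, total=-1}
  after event 3 (t=18: SET total = 10): {max=-9, total=10}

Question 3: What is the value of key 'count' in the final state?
Track key 'count' through all 8 events:
  event 1 (t=1: DEC total by 1): count unchanged
  event 2 (t=10: DEC max by 9): count unchanged
  event 3 (t=18: SET total = 10): count unchanged
  event 4 (t=25: DEL total): count unchanged
  event 5 (t=27: SET total = -9): count unchanged
  event 6 (t=28: DEC max by 3): count unchanged
  event 7 (t=37: INC count by 8): count (absent) -> 8
  event 8 (t=44: SET count = 23): count 8 -> 23
Final: count = 23

Answer: 23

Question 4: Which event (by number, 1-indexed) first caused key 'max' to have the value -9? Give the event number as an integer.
Looking for first event where max becomes -9:
  event 2: max (absent) -> -9  <-- first match

Answer: 2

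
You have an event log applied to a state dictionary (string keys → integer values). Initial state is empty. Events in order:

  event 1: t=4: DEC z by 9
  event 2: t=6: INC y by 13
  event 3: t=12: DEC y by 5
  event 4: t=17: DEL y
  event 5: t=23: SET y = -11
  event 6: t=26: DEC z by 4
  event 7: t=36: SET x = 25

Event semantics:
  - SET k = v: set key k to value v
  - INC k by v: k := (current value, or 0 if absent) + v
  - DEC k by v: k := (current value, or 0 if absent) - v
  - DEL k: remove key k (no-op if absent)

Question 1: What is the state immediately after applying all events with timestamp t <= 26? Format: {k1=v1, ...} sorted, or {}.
Apply events with t <= 26 (6 events):
  after event 1 (t=4: DEC z by 9): {z=-9}
  after event 2 (t=6: INC y by 13): {y=13, z=-9}
  after event 3 (t=12: DEC y by 5): {y=8, z=-9}
  after event 4 (t=17: DEL y): {z=-9}
  after event 5 (t=23: SET y = -11): {y=-11, z=-9}
  after event 6 (t=26: DEC z by 4): {y=-11, z=-13}

Answer: {y=-11, z=-13}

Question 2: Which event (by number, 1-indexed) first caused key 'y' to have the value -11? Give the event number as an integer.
Answer: 5

Derivation:
Looking for first event where y becomes -11:
  event 2: y = 13
  event 3: y = 8
  event 4: y = (absent)
  event 5: y (absent) -> -11  <-- first match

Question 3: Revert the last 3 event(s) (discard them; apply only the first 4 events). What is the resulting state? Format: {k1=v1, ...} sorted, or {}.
Keep first 4 events (discard last 3):
  after event 1 (t=4: DEC z by 9): {z=-9}
  after event 2 (t=6: INC y by 13): {y=13, z=-9}
  after event 3 (t=12: DEC y by 5): {y=8, z=-9}
  after event 4 (t=17: DEL y): {z=-9}

Answer: {z=-9}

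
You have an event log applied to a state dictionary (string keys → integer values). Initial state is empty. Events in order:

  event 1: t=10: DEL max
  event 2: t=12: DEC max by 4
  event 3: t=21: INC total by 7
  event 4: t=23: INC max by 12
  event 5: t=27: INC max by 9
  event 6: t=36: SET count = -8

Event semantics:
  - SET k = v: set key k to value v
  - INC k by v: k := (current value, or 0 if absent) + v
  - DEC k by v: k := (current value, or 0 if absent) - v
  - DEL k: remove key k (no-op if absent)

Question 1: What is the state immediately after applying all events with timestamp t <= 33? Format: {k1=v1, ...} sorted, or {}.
Apply events with t <= 33 (5 events):
  after event 1 (t=10: DEL max): {}
  after event 2 (t=12: DEC max by 4): {max=-4}
  after event 3 (t=21: INC total by 7): {max=-4, total=7}
  after event 4 (t=23: INC max by 12): {max=8, total=7}
  after event 5 (t=27: INC max by 9): {max=17, total=7}

Answer: {max=17, total=7}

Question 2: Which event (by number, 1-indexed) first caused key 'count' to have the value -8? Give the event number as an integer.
Answer: 6

Derivation:
Looking for first event where count becomes -8:
  event 6: count (absent) -> -8  <-- first match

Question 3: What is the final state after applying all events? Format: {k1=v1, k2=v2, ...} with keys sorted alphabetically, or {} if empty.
Answer: {count=-8, max=17, total=7}

Derivation:
  after event 1 (t=10: DEL max): {}
  after event 2 (t=12: DEC max by 4): {max=-4}
  after event 3 (t=21: INC total by 7): {max=-4, total=7}
  after event 4 (t=23: INC max by 12): {max=8, total=7}
  after event 5 (t=27: INC max by 9): {max=17, total=7}
  after event 6 (t=36: SET count = -8): {count=-8, max=17, total=7}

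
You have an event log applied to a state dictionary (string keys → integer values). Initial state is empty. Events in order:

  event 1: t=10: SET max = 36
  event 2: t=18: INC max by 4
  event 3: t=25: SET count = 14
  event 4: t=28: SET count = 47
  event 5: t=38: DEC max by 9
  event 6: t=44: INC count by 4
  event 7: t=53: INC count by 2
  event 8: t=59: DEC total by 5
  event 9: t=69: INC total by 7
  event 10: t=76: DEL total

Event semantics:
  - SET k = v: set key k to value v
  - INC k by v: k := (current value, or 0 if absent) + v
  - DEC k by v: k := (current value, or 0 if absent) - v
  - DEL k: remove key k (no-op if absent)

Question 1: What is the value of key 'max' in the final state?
Answer: 31

Derivation:
Track key 'max' through all 10 events:
  event 1 (t=10: SET max = 36): max (absent) -> 36
  event 2 (t=18: INC max by 4): max 36 -> 40
  event 3 (t=25: SET count = 14): max unchanged
  event 4 (t=28: SET count = 47): max unchanged
  event 5 (t=38: DEC max by 9): max 40 -> 31
  event 6 (t=44: INC count by 4): max unchanged
  event 7 (t=53: INC count by 2): max unchanged
  event 8 (t=59: DEC total by 5): max unchanged
  event 9 (t=69: INC total by 7): max unchanged
  event 10 (t=76: DEL total): max unchanged
Final: max = 31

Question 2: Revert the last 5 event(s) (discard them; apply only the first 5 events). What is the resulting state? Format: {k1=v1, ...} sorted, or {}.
Keep first 5 events (discard last 5):
  after event 1 (t=10: SET max = 36): {max=36}
  after event 2 (t=18: INC max by 4): {max=40}
  after event 3 (t=25: SET count = 14): {count=14, max=40}
  after event 4 (t=28: SET count = 47): {count=47, max=40}
  after event 5 (t=38: DEC max by 9): {count=47, max=31}

Answer: {count=47, max=31}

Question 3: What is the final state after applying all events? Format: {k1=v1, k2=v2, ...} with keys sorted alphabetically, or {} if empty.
Answer: {count=53, max=31}

Derivation:
  after event 1 (t=10: SET max = 36): {max=36}
  after event 2 (t=18: INC max by 4): {max=40}
  after event 3 (t=25: SET count = 14): {count=14, max=40}
  after event 4 (t=28: SET count = 47): {count=47, max=40}
  after event 5 (t=38: DEC max by 9): {count=47, max=31}
  after event 6 (t=44: INC count by 4): {count=51, max=31}
  after event 7 (t=53: INC count by 2): {count=53, max=31}
  after event 8 (t=59: DEC total by 5): {count=53, max=31, total=-5}
  after event 9 (t=69: INC total by 7): {count=53, max=31, total=2}
  after event 10 (t=76: DEL total): {count=53, max=31}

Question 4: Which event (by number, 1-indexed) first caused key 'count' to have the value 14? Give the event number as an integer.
Looking for first event where count becomes 14:
  event 3: count (absent) -> 14  <-- first match

Answer: 3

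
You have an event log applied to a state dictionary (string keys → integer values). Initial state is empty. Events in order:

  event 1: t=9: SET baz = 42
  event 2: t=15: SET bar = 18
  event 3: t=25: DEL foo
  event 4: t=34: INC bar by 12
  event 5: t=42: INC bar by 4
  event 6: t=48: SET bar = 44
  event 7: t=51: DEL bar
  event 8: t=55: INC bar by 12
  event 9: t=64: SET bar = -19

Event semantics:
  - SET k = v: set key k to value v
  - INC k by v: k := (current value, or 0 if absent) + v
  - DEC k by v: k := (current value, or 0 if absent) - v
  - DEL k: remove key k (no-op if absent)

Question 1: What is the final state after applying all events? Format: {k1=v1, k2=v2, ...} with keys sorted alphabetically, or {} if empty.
  after event 1 (t=9: SET baz = 42): {baz=42}
  after event 2 (t=15: SET bar = 18): {bar=18, baz=42}
  after event 3 (t=25: DEL foo): {bar=18, baz=42}
  after event 4 (t=34: INC bar by 12): {bar=30, baz=42}
  after event 5 (t=42: INC bar by 4): {bar=34, baz=42}
  after event 6 (t=48: SET bar = 44): {bar=44, baz=42}
  after event 7 (t=51: DEL bar): {baz=42}
  after event 8 (t=55: INC bar by 12): {bar=12, baz=42}
  after event 9 (t=64: SET bar = -19): {bar=-19, baz=42}

Answer: {bar=-19, baz=42}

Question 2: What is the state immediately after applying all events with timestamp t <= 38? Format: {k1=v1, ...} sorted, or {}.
Apply events with t <= 38 (4 events):
  after event 1 (t=9: SET baz = 42): {baz=42}
  after event 2 (t=15: SET bar = 18): {bar=18, baz=42}
  after event 3 (t=25: DEL foo): {bar=18, baz=42}
  after event 4 (t=34: INC bar by 12): {bar=30, baz=42}

Answer: {bar=30, baz=42}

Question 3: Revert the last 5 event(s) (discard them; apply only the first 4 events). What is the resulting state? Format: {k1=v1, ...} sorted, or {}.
Keep first 4 events (discard last 5):
  after event 1 (t=9: SET baz = 42): {baz=42}
  after event 2 (t=15: SET bar = 18): {bar=18, baz=42}
  after event 3 (t=25: DEL foo): {bar=18, baz=42}
  after event 4 (t=34: INC bar by 12): {bar=30, baz=42}

Answer: {bar=30, baz=42}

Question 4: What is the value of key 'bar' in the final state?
Answer: -19

Derivation:
Track key 'bar' through all 9 events:
  event 1 (t=9: SET baz = 42): bar unchanged
  event 2 (t=15: SET bar = 18): bar (absent) -> 18
  event 3 (t=25: DEL foo): bar unchanged
  event 4 (t=34: INC bar by 12): bar 18 -> 30
  event 5 (t=42: INC bar by 4): bar 30 -> 34
  event 6 (t=48: SET bar = 44): bar 34 -> 44
  event 7 (t=51: DEL bar): bar 44 -> (absent)
  event 8 (t=55: INC bar by 12): bar (absent) -> 12
  event 9 (t=64: SET bar = -19): bar 12 -> -19
Final: bar = -19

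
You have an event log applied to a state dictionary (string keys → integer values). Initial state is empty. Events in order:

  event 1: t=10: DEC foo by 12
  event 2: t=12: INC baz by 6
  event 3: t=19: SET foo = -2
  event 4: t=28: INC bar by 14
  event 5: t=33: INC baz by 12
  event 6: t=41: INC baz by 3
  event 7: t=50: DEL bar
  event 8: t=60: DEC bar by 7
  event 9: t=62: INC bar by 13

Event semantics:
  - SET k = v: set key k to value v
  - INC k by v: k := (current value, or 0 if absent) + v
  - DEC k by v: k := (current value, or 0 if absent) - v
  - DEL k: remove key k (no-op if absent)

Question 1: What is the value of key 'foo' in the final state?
Answer: -2

Derivation:
Track key 'foo' through all 9 events:
  event 1 (t=10: DEC foo by 12): foo (absent) -> -12
  event 2 (t=12: INC baz by 6): foo unchanged
  event 3 (t=19: SET foo = -2): foo -12 -> -2
  event 4 (t=28: INC bar by 14): foo unchanged
  event 5 (t=33: INC baz by 12): foo unchanged
  event 6 (t=41: INC baz by 3): foo unchanged
  event 7 (t=50: DEL bar): foo unchanged
  event 8 (t=60: DEC bar by 7): foo unchanged
  event 9 (t=62: INC bar by 13): foo unchanged
Final: foo = -2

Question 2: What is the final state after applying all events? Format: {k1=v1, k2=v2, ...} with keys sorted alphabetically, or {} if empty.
  after event 1 (t=10: DEC foo by 12): {foo=-12}
  after event 2 (t=12: INC baz by 6): {baz=6, foo=-12}
  after event 3 (t=19: SET foo = -2): {baz=6, foo=-2}
  after event 4 (t=28: INC bar by 14): {bar=14, baz=6, foo=-2}
  after event 5 (t=33: INC baz by 12): {bar=14, baz=18, foo=-2}
  after event 6 (t=41: INC baz by 3): {bar=14, baz=21, foo=-2}
  after event 7 (t=50: DEL bar): {baz=21, foo=-2}
  after event 8 (t=60: DEC bar by 7): {bar=-7, baz=21, foo=-2}
  after event 9 (t=62: INC bar by 13): {bar=6, baz=21, foo=-2}

Answer: {bar=6, baz=21, foo=-2}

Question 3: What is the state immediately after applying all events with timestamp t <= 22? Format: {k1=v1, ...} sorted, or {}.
Answer: {baz=6, foo=-2}

Derivation:
Apply events with t <= 22 (3 events):
  after event 1 (t=10: DEC foo by 12): {foo=-12}
  after event 2 (t=12: INC baz by 6): {baz=6, foo=-12}
  after event 3 (t=19: SET foo = -2): {baz=6, foo=-2}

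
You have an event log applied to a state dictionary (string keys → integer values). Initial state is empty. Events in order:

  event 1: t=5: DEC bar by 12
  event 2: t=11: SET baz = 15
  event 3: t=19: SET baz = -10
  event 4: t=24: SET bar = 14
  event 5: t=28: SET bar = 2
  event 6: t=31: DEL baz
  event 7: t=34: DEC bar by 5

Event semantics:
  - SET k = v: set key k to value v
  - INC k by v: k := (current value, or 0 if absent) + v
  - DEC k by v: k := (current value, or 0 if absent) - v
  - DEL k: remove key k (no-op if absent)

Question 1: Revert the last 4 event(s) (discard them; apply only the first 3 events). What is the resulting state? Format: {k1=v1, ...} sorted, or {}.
Keep first 3 events (discard last 4):
  after event 1 (t=5: DEC bar by 12): {bar=-12}
  after event 2 (t=11: SET baz = 15): {bar=-12, baz=15}
  after event 3 (t=19: SET baz = -10): {bar=-12, baz=-10}

Answer: {bar=-12, baz=-10}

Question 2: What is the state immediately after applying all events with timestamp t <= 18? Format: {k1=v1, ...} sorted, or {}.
Apply events with t <= 18 (2 events):
  after event 1 (t=5: DEC bar by 12): {bar=-12}
  after event 2 (t=11: SET baz = 15): {bar=-12, baz=15}

Answer: {bar=-12, baz=15}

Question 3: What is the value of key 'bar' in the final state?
Track key 'bar' through all 7 events:
  event 1 (t=5: DEC bar by 12): bar (absent) -> -12
  event 2 (t=11: SET baz = 15): bar unchanged
  event 3 (t=19: SET baz = -10): bar unchanged
  event 4 (t=24: SET bar = 14): bar -12 -> 14
  event 5 (t=28: SET bar = 2): bar 14 -> 2
  event 6 (t=31: DEL baz): bar unchanged
  event 7 (t=34: DEC bar by 5): bar 2 -> -3
Final: bar = -3

Answer: -3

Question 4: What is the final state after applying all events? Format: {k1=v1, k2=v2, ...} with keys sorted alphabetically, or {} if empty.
  after event 1 (t=5: DEC bar by 12): {bar=-12}
  after event 2 (t=11: SET baz = 15): {bar=-12, baz=15}
  after event 3 (t=19: SET baz = -10): {bar=-12, baz=-10}
  after event 4 (t=24: SET bar = 14): {bar=14, baz=-10}
  after event 5 (t=28: SET bar = 2): {bar=2, baz=-10}
  after event 6 (t=31: DEL baz): {bar=2}
  after event 7 (t=34: DEC bar by 5): {bar=-3}

Answer: {bar=-3}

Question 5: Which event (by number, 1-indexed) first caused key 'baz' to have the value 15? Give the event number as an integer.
Answer: 2

Derivation:
Looking for first event where baz becomes 15:
  event 2: baz (absent) -> 15  <-- first match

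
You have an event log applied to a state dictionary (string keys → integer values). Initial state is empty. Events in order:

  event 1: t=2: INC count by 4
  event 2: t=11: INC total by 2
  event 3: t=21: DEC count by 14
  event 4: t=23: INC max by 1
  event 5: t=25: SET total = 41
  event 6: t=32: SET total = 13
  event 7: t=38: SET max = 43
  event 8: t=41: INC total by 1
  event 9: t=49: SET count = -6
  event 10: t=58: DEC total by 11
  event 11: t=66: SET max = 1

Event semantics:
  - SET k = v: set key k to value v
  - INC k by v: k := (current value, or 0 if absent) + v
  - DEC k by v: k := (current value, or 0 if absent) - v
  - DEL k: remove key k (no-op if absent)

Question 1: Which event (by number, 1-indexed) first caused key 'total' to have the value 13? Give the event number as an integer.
Answer: 6

Derivation:
Looking for first event where total becomes 13:
  event 2: total = 2
  event 3: total = 2
  event 4: total = 2
  event 5: total = 41
  event 6: total 41 -> 13  <-- first match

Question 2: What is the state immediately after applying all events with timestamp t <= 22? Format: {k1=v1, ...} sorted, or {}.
Apply events with t <= 22 (3 events):
  after event 1 (t=2: INC count by 4): {count=4}
  after event 2 (t=11: INC total by 2): {count=4, total=2}
  after event 3 (t=21: DEC count by 14): {count=-10, total=2}

Answer: {count=-10, total=2}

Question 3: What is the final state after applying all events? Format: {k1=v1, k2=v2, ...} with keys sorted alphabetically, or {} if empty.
  after event 1 (t=2: INC count by 4): {count=4}
  after event 2 (t=11: INC total by 2): {count=4, total=2}
  after event 3 (t=21: DEC count by 14): {count=-10, total=2}
  after event 4 (t=23: INC max by 1): {count=-10, max=1, total=2}
  after event 5 (t=25: SET total = 41): {count=-10, max=1, total=41}
  after event 6 (t=32: SET total = 13): {count=-10, max=1, total=13}
  after event 7 (t=38: SET max = 43): {count=-10, max=43, total=13}
  after event 8 (t=41: INC total by 1): {count=-10, max=43, total=14}
  after event 9 (t=49: SET count = -6): {count=-6, max=43, total=14}
  after event 10 (t=58: DEC total by 11): {count=-6, max=43, total=3}
  after event 11 (t=66: SET max = 1): {count=-6, max=1, total=3}

Answer: {count=-6, max=1, total=3}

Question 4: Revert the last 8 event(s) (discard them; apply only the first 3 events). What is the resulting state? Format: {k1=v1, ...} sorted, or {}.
Answer: {count=-10, total=2}

Derivation:
Keep first 3 events (discard last 8):
  after event 1 (t=2: INC count by 4): {count=4}
  after event 2 (t=11: INC total by 2): {count=4, total=2}
  after event 3 (t=21: DEC count by 14): {count=-10, total=2}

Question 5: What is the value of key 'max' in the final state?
Track key 'max' through all 11 events:
  event 1 (t=2: INC count by 4): max unchanged
  event 2 (t=11: INC total by 2): max unchanged
  event 3 (t=21: DEC count by 14): max unchanged
  event 4 (t=23: INC max by 1): max (absent) -> 1
  event 5 (t=25: SET total = 41): max unchanged
  event 6 (t=32: SET total = 13): max unchanged
  event 7 (t=38: SET max = 43): max 1 -> 43
  event 8 (t=41: INC total by 1): max unchanged
  event 9 (t=49: SET count = -6): max unchanged
  event 10 (t=58: DEC total by 11): max unchanged
  event 11 (t=66: SET max = 1): max 43 -> 1
Final: max = 1

Answer: 1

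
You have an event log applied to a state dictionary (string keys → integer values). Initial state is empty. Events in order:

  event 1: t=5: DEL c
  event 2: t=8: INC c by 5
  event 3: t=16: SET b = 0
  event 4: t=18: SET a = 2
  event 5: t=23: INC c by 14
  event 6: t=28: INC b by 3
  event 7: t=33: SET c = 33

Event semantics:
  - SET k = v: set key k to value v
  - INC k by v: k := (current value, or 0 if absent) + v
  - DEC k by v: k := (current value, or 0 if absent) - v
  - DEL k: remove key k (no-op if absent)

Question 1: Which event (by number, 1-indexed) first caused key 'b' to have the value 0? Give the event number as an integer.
Answer: 3

Derivation:
Looking for first event where b becomes 0:
  event 3: b (absent) -> 0  <-- first match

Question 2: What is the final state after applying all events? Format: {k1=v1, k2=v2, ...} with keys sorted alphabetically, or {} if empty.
Answer: {a=2, b=3, c=33}

Derivation:
  after event 1 (t=5: DEL c): {}
  after event 2 (t=8: INC c by 5): {c=5}
  after event 3 (t=16: SET b = 0): {b=0, c=5}
  after event 4 (t=18: SET a = 2): {a=2, b=0, c=5}
  after event 5 (t=23: INC c by 14): {a=2, b=0, c=19}
  after event 6 (t=28: INC b by 3): {a=2, b=3, c=19}
  after event 7 (t=33: SET c = 33): {a=2, b=3, c=33}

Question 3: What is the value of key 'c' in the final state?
Answer: 33

Derivation:
Track key 'c' through all 7 events:
  event 1 (t=5: DEL c): c (absent) -> (absent)
  event 2 (t=8: INC c by 5): c (absent) -> 5
  event 3 (t=16: SET b = 0): c unchanged
  event 4 (t=18: SET a = 2): c unchanged
  event 5 (t=23: INC c by 14): c 5 -> 19
  event 6 (t=28: INC b by 3): c unchanged
  event 7 (t=33: SET c = 33): c 19 -> 33
Final: c = 33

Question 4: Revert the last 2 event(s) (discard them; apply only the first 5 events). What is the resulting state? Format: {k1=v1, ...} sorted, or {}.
Keep first 5 events (discard last 2):
  after event 1 (t=5: DEL c): {}
  after event 2 (t=8: INC c by 5): {c=5}
  after event 3 (t=16: SET b = 0): {b=0, c=5}
  after event 4 (t=18: SET a = 2): {a=2, b=0, c=5}
  after event 5 (t=23: INC c by 14): {a=2, b=0, c=19}

Answer: {a=2, b=0, c=19}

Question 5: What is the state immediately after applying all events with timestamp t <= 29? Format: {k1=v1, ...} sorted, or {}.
Answer: {a=2, b=3, c=19}

Derivation:
Apply events with t <= 29 (6 events):
  after event 1 (t=5: DEL c): {}
  after event 2 (t=8: INC c by 5): {c=5}
  after event 3 (t=16: SET b = 0): {b=0, c=5}
  after event 4 (t=18: SET a = 2): {a=2, b=0, c=5}
  after event 5 (t=23: INC c by 14): {a=2, b=0, c=19}
  after event 6 (t=28: INC b by 3): {a=2, b=3, c=19}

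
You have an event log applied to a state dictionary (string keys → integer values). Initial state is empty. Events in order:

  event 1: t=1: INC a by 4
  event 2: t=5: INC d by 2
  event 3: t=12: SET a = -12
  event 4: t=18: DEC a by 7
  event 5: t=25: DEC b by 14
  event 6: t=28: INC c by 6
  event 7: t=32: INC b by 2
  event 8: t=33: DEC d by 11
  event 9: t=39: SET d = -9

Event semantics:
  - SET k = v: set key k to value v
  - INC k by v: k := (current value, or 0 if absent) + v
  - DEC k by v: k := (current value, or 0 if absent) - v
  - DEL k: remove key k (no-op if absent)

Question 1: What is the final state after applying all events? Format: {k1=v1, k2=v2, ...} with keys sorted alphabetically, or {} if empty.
  after event 1 (t=1: INC a by 4): {a=4}
  after event 2 (t=5: INC d by 2): {a=4, d=2}
  after event 3 (t=12: SET a = -12): {a=-12, d=2}
  after event 4 (t=18: DEC a by 7): {a=-19, d=2}
  after event 5 (t=25: DEC b by 14): {a=-19, b=-14, d=2}
  after event 6 (t=28: INC c by 6): {a=-19, b=-14, c=6, d=2}
  after event 7 (t=32: INC b by 2): {a=-19, b=-12, c=6, d=2}
  after event 8 (t=33: DEC d by 11): {a=-19, b=-12, c=6, d=-9}
  after event 9 (t=39: SET d = -9): {a=-19, b=-12, c=6, d=-9}

Answer: {a=-19, b=-12, c=6, d=-9}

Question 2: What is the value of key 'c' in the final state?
Answer: 6

Derivation:
Track key 'c' through all 9 events:
  event 1 (t=1: INC a by 4): c unchanged
  event 2 (t=5: INC d by 2): c unchanged
  event 3 (t=12: SET a = -12): c unchanged
  event 4 (t=18: DEC a by 7): c unchanged
  event 5 (t=25: DEC b by 14): c unchanged
  event 6 (t=28: INC c by 6): c (absent) -> 6
  event 7 (t=32: INC b by 2): c unchanged
  event 8 (t=33: DEC d by 11): c unchanged
  event 9 (t=39: SET d = -9): c unchanged
Final: c = 6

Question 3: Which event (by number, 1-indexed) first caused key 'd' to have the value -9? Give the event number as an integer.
Answer: 8

Derivation:
Looking for first event where d becomes -9:
  event 2: d = 2
  event 3: d = 2
  event 4: d = 2
  event 5: d = 2
  event 6: d = 2
  event 7: d = 2
  event 8: d 2 -> -9  <-- first match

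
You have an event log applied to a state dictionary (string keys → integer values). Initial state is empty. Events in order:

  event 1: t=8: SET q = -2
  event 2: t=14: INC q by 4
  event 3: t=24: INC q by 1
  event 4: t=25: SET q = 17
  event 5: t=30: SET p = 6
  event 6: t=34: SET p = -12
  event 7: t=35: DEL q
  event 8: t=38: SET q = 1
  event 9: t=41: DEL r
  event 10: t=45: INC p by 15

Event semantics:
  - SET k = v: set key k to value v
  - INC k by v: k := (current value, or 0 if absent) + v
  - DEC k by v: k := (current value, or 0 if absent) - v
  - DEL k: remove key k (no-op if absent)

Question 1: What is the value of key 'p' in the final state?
Track key 'p' through all 10 events:
  event 1 (t=8: SET q = -2): p unchanged
  event 2 (t=14: INC q by 4): p unchanged
  event 3 (t=24: INC q by 1): p unchanged
  event 4 (t=25: SET q = 17): p unchanged
  event 5 (t=30: SET p = 6): p (absent) -> 6
  event 6 (t=34: SET p = -12): p 6 -> -12
  event 7 (t=35: DEL q): p unchanged
  event 8 (t=38: SET q = 1): p unchanged
  event 9 (t=41: DEL r): p unchanged
  event 10 (t=45: INC p by 15): p -12 -> 3
Final: p = 3

Answer: 3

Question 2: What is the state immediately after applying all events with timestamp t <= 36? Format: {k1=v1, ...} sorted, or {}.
Answer: {p=-12}

Derivation:
Apply events with t <= 36 (7 events):
  after event 1 (t=8: SET q = -2): {q=-2}
  after event 2 (t=14: INC q by 4): {q=2}
  after event 3 (t=24: INC q by 1): {q=3}
  after event 4 (t=25: SET q = 17): {q=17}
  after event 5 (t=30: SET p = 6): {p=6, q=17}
  after event 6 (t=34: SET p = -12): {p=-12, q=17}
  after event 7 (t=35: DEL q): {p=-12}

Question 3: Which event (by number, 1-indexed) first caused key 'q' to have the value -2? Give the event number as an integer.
Answer: 1

Derivation:
Looking for first event where q becomes -2:
  event 1: q (absent) -> -2  <-- first match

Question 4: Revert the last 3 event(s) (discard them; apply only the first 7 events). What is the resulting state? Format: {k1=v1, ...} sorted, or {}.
Answer: {p=-12}

Derivation:
Keep first 7 events (discard last 3):
  after event 1 (t=8: SET q = -2): {q=-2}
  after event 2 (t=14: INC q by 4): {q=2}
  after event 3 (t=24: INC q by 1): {q=3}
  after event 4 (t=25: SET q = 17): {q=17}
  after event 5 (t=30: SET p = 6): {p=6, q=17}
  after event 6 (t=34: SET p = -12): {p=-12, q=17}
  after event 7 (t=35: DEL q): {p=-12}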